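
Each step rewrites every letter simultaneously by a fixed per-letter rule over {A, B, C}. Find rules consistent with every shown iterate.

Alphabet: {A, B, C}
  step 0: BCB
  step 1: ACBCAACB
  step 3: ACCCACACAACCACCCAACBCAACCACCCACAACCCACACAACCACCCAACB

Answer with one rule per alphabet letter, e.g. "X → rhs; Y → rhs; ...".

  step 0 ⇒ step 1: BCB ⇒ ACB·CA·ACB
    B ↦ ACB
    C ↦ CA
    A ↦ ACC  (constrained at step 1)

A->ACC, B->ACB, C->CA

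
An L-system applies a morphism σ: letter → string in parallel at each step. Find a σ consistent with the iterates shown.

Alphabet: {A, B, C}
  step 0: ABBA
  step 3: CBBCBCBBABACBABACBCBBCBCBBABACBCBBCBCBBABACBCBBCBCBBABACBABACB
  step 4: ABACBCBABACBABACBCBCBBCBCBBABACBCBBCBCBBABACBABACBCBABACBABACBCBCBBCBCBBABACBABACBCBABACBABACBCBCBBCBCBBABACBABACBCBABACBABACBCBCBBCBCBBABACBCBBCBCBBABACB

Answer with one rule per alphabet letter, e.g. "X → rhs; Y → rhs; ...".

  step 3 ⇒ step 4: CBBCBCBBABACBABACBCBBCBCBBABACBCBBCBCBBABACBCBBCBCBBABACBABACB ⇒ ABA·CB·CB·ABA·CB·ABA·CB·CB·CBB·CB·CBB·ABA·CB·CBB·CB·CBB·ABA·CB·ABA·CB·CB·ABA·CB·ABA·CB·CB·CBB·CB·CBB·ABA·CB·ABA·CB·CB·ABA·CB·ABA·CB·CB·CBB·CB·CBB·ABA·CB·ABA·CB·CB·ABA·CB·ABA·CB·CB·CBB·CB·CBB·ABA·CB·CBB·CB·CBB·ABA·CB
    A ↦ CBB
    B ↦ CB
    C ↦ ABA

A->CBB, B->CB, C->ABA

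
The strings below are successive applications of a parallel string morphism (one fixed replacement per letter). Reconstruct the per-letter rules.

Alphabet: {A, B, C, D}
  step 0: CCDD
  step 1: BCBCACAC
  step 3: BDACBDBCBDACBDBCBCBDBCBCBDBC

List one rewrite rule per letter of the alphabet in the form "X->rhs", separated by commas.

  step 0 ⇒ step 1: CCDD ⇒ BC·BC·AC·AC
    C ↦ BC
    D ↦ AC
    A ↦ C  (constrained at step 1)
    B ↦ BD  (constrained at step 1)

A->C, B->BD, C->BC, D->AC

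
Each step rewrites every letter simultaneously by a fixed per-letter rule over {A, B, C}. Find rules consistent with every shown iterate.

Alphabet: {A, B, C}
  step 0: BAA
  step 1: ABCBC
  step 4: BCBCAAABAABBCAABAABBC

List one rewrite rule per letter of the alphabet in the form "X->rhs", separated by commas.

  step 0 ⇒ step 1: BAA ⇒ A·BC·BC
    A ↦ BC
    B ↦ A
    C ↦ AB  (constrained at step 1)

A->BC, B->A, C->AB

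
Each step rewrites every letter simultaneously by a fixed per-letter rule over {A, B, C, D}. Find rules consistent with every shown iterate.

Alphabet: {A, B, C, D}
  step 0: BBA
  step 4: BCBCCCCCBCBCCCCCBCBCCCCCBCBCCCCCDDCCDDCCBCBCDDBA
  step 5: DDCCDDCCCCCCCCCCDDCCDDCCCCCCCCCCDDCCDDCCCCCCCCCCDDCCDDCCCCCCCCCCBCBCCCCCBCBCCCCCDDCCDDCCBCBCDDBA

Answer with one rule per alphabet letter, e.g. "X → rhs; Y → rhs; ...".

A->BA, B->DD, C->CC, D->BC

  step 4 ⇒ step 5: BCBCCCCCBCBCCCCCBCBCCCCCBCBCCCCCDDCCDDCCBCBCDDBA ⇒ DD·CC·DD·CC·CC·CC·CC·CC·DD·CC·DD·CC·CC·CC·CC·CC·DD·CC·DD·CC·CC·CC·CC·CC·DD·CC·DD·CC·CC·CC·CC·CC·BC·BC·CC·CC·BC·BC·CC·CC·DD·CC·DD·CC·BC·BC·DD·BA
    A ↦ BA
    B ↦ DD
    C ↦ CC
    D ↦ BC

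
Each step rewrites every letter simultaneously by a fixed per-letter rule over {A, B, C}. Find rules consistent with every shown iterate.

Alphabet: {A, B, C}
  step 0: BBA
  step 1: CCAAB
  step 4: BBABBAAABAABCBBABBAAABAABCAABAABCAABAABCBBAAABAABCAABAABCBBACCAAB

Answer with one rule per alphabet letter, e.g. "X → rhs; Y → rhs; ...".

A->AAB, B->C, C->BBA

  step 0 ⇒ step 1: BBA ⇒ C·C·AAB
    A ↦ AAB
    B ↦ C
    C ↦ BBA  (constrained at step 1)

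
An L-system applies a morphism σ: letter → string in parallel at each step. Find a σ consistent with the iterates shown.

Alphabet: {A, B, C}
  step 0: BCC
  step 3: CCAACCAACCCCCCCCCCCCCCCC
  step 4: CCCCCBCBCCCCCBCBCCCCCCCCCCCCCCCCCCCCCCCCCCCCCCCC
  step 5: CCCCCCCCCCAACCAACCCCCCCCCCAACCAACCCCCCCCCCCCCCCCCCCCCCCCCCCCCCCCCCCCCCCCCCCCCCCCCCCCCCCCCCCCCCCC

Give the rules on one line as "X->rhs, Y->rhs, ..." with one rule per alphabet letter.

  step 4 ⇒ step 5: CCCCCBCBCCCCCBCBCCCCCCCCCCCCCCCCCCCCCCCCCCCCCCCC ⇒ CC·CC·CC·CC·CC·AA·CC·AA·CC·CC·CC·CC·CC·AA·CC·AA·CC·CC·CC·CC·CC·CC·CC·CC·CC·CC·CC·CC·CC·CC·CC·CC·CC·CC·CC·CC·CC·CC·CC·CC·CC·CC·CC·CC·CC·CC·CC·CC
    B ↦ AA
    C ↦ CC
  step 3 ⇒ step 4: CCAACCAACCCCCCCCCCCCCCCC ⇒ CC·CC·CB·CB·CC·CC·CB·CB·CC·CC·CC·CC·CC·CC·CC·CC·CC·CC·CC·CC·CC·CC·CC·CC
    A ↦ CB

A->CB, B->AA, C->CC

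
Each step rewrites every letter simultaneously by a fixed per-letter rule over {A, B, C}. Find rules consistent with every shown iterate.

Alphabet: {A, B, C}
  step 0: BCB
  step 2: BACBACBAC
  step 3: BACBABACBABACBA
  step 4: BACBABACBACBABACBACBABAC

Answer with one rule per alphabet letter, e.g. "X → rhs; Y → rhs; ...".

  step 3 ⇒ step 4: BACBABACBABACBA ⇒ BA·C·BA·BA·C·BA·C·BA·BA·C·BA·C·BA·BA·C
    A ↦ C
    B ↦ BA
    C ↦ BA

A->C, B->BA, C->BA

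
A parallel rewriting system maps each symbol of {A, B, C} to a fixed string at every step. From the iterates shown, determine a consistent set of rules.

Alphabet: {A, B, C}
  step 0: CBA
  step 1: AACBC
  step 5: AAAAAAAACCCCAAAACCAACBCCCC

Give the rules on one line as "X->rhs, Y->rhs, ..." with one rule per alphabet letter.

A->C, B->CB, C->AA

  step 0 ⇒ step 1: CBA ⇒ AA·CB·C
    A ↦ C
    B ↦ CB
    C ↦ AA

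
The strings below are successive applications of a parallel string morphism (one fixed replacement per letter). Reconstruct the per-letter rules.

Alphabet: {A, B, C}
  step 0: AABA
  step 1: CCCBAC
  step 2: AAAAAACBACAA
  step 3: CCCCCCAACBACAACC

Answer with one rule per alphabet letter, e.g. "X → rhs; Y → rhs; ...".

A->C, B->CBA, C->AA

  step 2 ⇒ step 3: AAAAAACBACAA ⇒ C·C·C·C·C·C·AA·CBA·C·AA·C·C
    A ↦ C
    B ↦ CBA
    C ↦ AA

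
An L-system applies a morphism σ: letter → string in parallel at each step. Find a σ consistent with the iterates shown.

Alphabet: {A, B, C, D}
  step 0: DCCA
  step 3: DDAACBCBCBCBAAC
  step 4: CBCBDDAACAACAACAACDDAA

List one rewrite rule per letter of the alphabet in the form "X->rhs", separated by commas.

  step 3 ⇒ step 4: DDAACBCBCBCBAAC ⇒ CB·CB·D·D·AA·C·AA·C·AA·C·AA·C·D·D·AA
    A ↦ D
    B ↦ C
    C ↦ AA
    D ↦ CB

A->D, B->C, C->AA, D->CB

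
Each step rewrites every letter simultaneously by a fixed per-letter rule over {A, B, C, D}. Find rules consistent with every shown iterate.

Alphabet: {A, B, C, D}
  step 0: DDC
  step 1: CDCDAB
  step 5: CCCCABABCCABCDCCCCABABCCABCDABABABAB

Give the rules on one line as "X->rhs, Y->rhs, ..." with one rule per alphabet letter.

A->C, B->C, C->AB, D->CD

  step 0 ⇒ step 1: DDC ⇒ CD·CD·AB
    C ↦ AB
    D ↦ CD
    A ↦ C  (constrained at step 1)
    B ↦ C  (constrained at step 1)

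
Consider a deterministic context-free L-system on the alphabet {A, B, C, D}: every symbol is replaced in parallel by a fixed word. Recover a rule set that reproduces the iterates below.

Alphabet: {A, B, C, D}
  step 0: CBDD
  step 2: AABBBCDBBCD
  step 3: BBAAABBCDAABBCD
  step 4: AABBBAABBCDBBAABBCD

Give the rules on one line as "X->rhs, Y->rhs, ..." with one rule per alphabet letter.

  step 3 ⇒ step 4: BBAAABBCDAABBCD ⇒ A·A·B·B·B·A·A·BB·CD·B·B·A·A·BB·CD
    A ↦ B
    B ↦ A
    C ↦ BB
    D ↦ CD

A->B, B->A, C->BB, D->CD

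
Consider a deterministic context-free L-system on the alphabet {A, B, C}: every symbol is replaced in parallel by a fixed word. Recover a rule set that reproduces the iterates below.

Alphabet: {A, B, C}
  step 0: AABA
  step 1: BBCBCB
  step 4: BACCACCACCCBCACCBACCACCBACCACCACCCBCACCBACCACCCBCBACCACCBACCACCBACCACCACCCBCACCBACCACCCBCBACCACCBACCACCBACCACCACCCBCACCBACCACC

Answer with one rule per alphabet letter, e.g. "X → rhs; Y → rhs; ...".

A->B, B->CBC, C->ACC

  step 0 ⇒ step 1: AABA ⇒ B·B·CBC·B
    A ↦ B
    B ↦ CBC
    C ↦ ACC  (constrained at step 1)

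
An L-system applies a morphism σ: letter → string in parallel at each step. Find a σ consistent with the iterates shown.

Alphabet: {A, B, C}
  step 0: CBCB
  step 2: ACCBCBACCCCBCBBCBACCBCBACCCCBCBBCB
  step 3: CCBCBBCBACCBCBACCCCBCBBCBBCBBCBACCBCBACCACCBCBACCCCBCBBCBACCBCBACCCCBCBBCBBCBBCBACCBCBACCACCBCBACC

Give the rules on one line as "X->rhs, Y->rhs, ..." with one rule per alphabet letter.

  step 2 ⇒ step 3: ACCBCBACCCCBCBBCBACCBCBACCCCBCBBCB ⇒ CC·BCB·BCB·ACC·BCB·ACC·CC·BCB·BCB·BCB·BCB·ACC·BCB·ACC·ACC·BCB·ACC·CC·BCB·BCB·ACC·BCB·ACC·CC·BCB·BCB·BCB·BCB·ACC·BCB·ACC·ACC·BCB·ACC
    A ↦ CC
    B ↦ ACC
    C ↦ BCB

A->CC, B->ACC, C->BCB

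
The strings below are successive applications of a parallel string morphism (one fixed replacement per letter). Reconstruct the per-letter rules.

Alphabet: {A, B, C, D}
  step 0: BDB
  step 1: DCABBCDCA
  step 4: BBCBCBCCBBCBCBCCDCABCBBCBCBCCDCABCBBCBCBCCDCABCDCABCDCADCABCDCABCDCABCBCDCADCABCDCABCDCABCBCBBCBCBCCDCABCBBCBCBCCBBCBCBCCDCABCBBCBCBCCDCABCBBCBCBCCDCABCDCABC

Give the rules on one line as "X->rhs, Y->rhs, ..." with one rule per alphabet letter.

A->BCC, B->DCA, C->BC, D->BBC

  step 0 ⇒ step 1: BDB ⇒ DCA·BBC·DCA
    B ↦ DCA
    D ↦ BBC
    A ↦ BCC  (constrained at step 1)
    C ↦ BC  (constrained at step 1)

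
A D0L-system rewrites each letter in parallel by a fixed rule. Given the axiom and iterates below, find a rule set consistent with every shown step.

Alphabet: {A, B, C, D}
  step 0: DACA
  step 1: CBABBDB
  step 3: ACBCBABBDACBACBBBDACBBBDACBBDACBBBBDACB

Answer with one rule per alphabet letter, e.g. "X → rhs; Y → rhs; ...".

  step 0 ⇒ step 1: DACA ⇒ CBA·B·BD·B
    A ↦ B
    C ↦ BD
    D ↦ CBA
    B ↦ ACB  (constrained at step 1)

A->B, B->ACB, C->BD, D->CBA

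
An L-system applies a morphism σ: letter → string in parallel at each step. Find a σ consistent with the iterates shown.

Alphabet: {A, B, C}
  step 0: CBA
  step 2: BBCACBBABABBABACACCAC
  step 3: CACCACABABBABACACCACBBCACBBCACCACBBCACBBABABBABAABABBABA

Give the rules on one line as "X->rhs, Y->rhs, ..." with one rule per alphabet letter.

  step 2 ⇒ step 3: BBCACBBABABBABACACCAC ⇒ CAC·CAC·ABA·BB·ABA·CAC·CAC·BB·CAC·BB·CAC·CAC·BB·CAC·BB·ABA·BB·ABA·ABA·BB·ABA
    A ↦ BB
    B ↦ CAC
    C ↦ ABA

A->BB, B->CAC, C->ABA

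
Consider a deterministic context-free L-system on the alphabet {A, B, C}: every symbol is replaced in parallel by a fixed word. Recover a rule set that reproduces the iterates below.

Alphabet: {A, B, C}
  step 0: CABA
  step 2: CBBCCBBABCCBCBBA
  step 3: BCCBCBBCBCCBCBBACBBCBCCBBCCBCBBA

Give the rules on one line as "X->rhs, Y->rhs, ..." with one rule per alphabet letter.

  step 2 ⇒ step 3: CBBCCBBABCCBCBBA ⇒ BC·CB·CB·BC·BC·CB·CB·BA·CB·BC·BC·CB·BC·CB·CB·BA
    A ↦ BA
    B ↦ CB
    C ↦ BC

A->BA, B->CB, C->BC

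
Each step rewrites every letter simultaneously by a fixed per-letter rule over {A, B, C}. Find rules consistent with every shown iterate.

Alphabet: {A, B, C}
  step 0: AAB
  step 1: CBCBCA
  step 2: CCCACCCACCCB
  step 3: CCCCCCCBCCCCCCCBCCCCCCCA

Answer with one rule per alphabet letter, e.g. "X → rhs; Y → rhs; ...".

A->CB, B->CA, C->CC

  step 2 ⇒ step 3: CCCACCCACCCB ⇒ CC·CC·CC·CB·CC·CC·CC·CB·CC·CC·CC·CA
    A ↦ CB
    B ↦ CA
    C ↦ CC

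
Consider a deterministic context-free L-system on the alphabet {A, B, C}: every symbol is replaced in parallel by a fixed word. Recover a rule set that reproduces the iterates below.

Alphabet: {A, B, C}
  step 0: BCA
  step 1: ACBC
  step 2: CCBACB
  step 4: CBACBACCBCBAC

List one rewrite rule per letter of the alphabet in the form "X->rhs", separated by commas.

  step 1 ⇒ step 2: ACBC ⇒ C·CB·A·CB
    A ↦ C
    B ↦ A
    C ↦ CB

A->C, B->A, C->CB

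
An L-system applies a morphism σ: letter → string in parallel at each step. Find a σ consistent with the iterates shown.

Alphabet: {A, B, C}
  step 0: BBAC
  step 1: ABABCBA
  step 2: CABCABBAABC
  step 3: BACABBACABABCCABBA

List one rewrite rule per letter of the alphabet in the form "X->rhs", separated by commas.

  step 2 ⇒ step 3: CABCABBAABC ⇒ BA·C·AB·BA·C·AB·AB·C·C·AB·BA
    A ↦ C
    B ↦ AB
    C ↦ BA

A->C, B->AB, C->BA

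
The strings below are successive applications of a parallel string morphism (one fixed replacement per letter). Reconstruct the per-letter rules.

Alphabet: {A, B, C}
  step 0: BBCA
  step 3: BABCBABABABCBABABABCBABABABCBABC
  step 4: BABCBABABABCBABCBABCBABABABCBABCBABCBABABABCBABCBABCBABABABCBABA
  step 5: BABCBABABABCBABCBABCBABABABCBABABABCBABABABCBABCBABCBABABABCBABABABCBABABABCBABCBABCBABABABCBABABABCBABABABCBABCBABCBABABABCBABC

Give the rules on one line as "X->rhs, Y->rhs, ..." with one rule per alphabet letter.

  step 4 ⇒ step 5: BABCBABABABCBABCBABCBABABABCBABCBABCBABABABCBABCBABCBABABABCBABA ⇒ BA·BC·BA·BA·BA·BC·BA·BC·BA·BC·BA·BA·BA·BC·BA·BA·BA·BC·BA·BA·BA·BC·BA·BC·BA·BC·BA·BA·BA·BC·BA·BA·BA·BC·BA·BA·BA·BC·BA·BC·BA·BC·BA·BA·BA·BC·BA·BA·BA·BC·BA·BA·BA·BC·BA·BC·BA·BC·BA·BA·BA·BC·BA·BC
    A ↦ BC
    B ↦ BA
    C ↦ BA

A->BC, B->BA, C->BA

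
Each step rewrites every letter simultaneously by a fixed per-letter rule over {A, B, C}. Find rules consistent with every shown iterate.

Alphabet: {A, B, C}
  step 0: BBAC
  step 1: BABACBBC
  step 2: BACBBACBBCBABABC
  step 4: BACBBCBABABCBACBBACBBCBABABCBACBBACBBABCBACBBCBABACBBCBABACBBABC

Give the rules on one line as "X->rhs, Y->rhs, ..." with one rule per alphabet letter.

  step 1 ⇒ step 2: BABACBBC ⇒ BA·CB·BA·CB·BC·BA·BA·BC
    A ↦ CB
    B ↦ BA
    C ↦ BC

A->CB, B->BA, C->BC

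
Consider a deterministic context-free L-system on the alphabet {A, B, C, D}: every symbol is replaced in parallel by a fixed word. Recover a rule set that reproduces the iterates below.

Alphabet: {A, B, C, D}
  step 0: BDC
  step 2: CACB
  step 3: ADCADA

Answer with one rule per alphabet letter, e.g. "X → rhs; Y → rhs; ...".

  step 2 ⇒ step 3: CACB ⇒ AD·C·AD·A
    A ↦ C
    B ↦ A
    C ↦ AD
    D ↦ B  (constrained at step 0)

A->C, B->A, C->AD, D->B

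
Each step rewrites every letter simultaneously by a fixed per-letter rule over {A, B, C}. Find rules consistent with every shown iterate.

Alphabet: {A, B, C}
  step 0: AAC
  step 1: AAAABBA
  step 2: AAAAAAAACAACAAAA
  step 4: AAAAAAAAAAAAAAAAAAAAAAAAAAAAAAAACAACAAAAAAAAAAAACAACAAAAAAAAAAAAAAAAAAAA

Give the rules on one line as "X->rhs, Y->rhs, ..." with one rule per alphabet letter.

A->AA, B->CAA, C->BBA

  step 1 ⇒ step 2: AAAABBA ⇒ AA·AA·AA·AA·CAA·CAA·AA
    A ↦ AA
    B ↦ CAA
  step 0 ⇒ step 1: AAC ⇒ AA·AA·BBA
    C ↦ BBA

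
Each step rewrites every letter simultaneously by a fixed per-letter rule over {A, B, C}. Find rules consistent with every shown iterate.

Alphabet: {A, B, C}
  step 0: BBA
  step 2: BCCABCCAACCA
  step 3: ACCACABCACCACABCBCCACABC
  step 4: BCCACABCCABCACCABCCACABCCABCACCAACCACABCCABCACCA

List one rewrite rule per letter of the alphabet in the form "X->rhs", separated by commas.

A->BC, B->AC, C->CA

  step 3 ⇒ step 4: ACCACABCACCACABCBCCACABC ⇒ BC·CA·CA·BC·CA·BC·AC·CA·BC·CA·CA·BC·CA·BC·AC·CA·AC·CA·CA·BC·CA·BC·AC·CA
    A ↦ BC
    B ↦ AC
    C ↦ CA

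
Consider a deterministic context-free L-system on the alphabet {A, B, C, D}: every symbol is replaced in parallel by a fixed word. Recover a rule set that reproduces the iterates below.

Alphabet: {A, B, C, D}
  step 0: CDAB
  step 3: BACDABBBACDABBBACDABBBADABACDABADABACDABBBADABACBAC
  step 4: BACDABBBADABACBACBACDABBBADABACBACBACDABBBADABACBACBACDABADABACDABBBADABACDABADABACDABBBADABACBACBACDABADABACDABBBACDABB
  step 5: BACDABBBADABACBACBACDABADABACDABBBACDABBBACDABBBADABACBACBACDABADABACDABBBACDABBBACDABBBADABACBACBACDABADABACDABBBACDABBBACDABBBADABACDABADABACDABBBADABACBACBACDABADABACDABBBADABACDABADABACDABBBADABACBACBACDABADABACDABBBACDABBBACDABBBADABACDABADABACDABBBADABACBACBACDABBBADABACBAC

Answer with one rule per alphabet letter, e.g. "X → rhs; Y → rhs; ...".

  step 4 ⇒ step 5: BACDABBBADABACBACBACDABBBADABACBACBACDABBBADABACBACBACDABADABACDABBBADABACDABADABACDABBBADABACBACBACDABADABACDABBBACDABB ⇒ BAC·DA·BB·BA·DA·BAC·BAC·BAC·DA·BA·DA·BAC·DA·BB·BAC·DA·BB·BAC·DA·BB·BA·DA·BAC·BAC·BAC·DA·BA·DA·BAC·DA·BB·BAC·DA·BB·BAC·DA·BB·BA·DA·BAC·BAC·BAC·DA·BA·DA·BAC·DA·BB·BAC·DA·BB·BAC·DA·BB·BA·DA·BAC·DA·BA·DA·BAC·DA·BB·BA·DA·BAC·BAC·BAC·DA·BA·DA·BAC·DA·BB·BA·DA·BAC·DA·BA·DA·BAC·DA·BB·BA·DA·BAC·BAC·BAC·DA·BA·DA·BAC·DA·BB·BAC·DA·BB·BAC·DA·BB·BA·DA·BAC·DA·BA·DA·BAC·DA·BB·BA·DA·BAC·BAC·BAC·DA·BB·BA·DA·BAC·BAC
    A ↦ DA
    B ↦ BAC
    C ↦ BB
    D ↦ BA

A->DA, B->BAC, C->BB, D->BA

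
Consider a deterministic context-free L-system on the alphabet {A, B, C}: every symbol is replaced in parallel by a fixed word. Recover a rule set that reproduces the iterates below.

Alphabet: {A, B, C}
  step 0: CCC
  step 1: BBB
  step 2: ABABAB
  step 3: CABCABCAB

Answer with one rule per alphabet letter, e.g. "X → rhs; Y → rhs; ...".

A->C, B->AB, C->B

  step 2 ⇒ step 3: ABABAB ⇒ C·AB·C·AB·C·AB
    A ↦ C
    B ↦ AB
  step 0 ⇒ step 1: CCC ⇒ B·B·B
    C ↦ B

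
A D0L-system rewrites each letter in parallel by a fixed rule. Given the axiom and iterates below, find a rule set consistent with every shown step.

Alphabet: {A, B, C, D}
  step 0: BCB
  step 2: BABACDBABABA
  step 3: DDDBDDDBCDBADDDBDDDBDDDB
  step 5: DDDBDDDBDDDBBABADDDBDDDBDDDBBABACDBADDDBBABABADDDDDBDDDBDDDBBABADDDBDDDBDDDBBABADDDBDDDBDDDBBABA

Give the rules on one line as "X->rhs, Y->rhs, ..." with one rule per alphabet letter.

  step 2 ⇒ step 3: BABACDBABABA ⇒ DD·DB·DD·DB·CD·BA·DD·DB·DD·DB·DD·DB
    A ↦ DB
    B ↦ DD
    C ↦ CD
    D ↦ BA

A->DB, B->DD, C->CD, D->BA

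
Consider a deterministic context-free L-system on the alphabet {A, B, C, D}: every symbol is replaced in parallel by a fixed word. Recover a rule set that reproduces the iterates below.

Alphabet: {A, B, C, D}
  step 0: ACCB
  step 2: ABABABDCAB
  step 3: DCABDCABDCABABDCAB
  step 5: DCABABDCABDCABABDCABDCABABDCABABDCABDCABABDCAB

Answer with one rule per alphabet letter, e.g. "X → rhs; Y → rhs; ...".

A->DC, B->AB, C->B, D->A

  step 2 ⇒ step 3: ABABABDCAB ⇒ DC·AB·DC·AB·DC·AB·A·B·DC·AB
    A ↦ DC
    B ↦ AB
    C ↦ B
    D ↦ A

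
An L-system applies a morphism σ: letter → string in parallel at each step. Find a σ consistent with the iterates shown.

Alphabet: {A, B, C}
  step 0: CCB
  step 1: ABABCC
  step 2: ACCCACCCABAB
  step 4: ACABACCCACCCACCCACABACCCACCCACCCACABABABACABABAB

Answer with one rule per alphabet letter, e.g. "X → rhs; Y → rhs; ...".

  step 1 ⇒ step 2: ABABCC ⇒ AC·CC·AC·CC·AB·AB
    A ↦ AC
    B ↦ CC
    C ↦ AB

A->AC, B->CC, C->AB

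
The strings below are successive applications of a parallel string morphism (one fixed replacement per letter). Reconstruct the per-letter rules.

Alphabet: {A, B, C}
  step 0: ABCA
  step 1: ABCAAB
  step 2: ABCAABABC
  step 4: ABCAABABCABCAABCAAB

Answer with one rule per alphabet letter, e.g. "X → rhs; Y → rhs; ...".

  step 1 ⇒ step 2: ABCAAB ⇒ AB·C·A·AB·AB·C
    A ↦ AB
    B ↦ C
    C ↦ A

A->AB, B->C, C->A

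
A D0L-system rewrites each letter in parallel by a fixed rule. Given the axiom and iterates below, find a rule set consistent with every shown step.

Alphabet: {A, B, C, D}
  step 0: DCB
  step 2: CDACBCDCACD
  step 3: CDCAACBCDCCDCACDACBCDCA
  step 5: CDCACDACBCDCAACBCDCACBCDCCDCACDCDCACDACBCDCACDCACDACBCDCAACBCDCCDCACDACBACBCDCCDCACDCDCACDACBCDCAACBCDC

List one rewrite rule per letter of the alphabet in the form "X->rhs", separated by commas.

  step 2 ⇒ step 3: CDACBCDCACD ⇒ CD·CA·ACB·CD·C·CD·CA·CD·ACB·CD·CA
    A ↦ ACB
    B ↦ C
    C ↦ CD
    D ↦ CA

A->ACB, B->C, C->CD, D->CA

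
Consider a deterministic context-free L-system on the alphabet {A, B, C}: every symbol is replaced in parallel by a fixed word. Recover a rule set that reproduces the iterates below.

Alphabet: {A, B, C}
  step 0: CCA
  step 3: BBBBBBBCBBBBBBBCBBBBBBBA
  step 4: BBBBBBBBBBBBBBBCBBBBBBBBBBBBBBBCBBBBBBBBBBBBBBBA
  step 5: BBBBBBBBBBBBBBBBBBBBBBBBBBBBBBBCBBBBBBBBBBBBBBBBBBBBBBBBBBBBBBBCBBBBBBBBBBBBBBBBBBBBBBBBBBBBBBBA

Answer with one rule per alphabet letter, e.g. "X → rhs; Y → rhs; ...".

A->BA, B->BB, C->BC

  step 4 ⇒ step 5: BBBBBBBBBBBBBBBCBBBBBBBBBBBBBBBCBBBBBBBBBBBBBBBA ⇒ BB·BB·BB·BB·BB·BB·BB·BB·BB·BB·BB·BB·BB·BB·BB·BC·BB·BB·BB·BB·BB·BB·BB·BB·BB·BB·BB·BB·BB·BB·BB·BC·BB·BB·BB·BB·BB·BB·BB·BB·BB·BB·BB·BB·BB·BB·BB·BA
    A ↦ BA
    B ↦ BB
    C ↦ BC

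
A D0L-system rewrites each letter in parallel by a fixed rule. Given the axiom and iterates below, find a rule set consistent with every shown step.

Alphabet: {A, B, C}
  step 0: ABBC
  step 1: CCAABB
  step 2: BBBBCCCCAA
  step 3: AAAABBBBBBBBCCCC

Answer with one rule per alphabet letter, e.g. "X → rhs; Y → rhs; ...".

A->CC, B->A, C->BB

  step 2 ⇒ step 3: BBBBCCCCAA ⇒ A·A·A·A·BB·BB·BB·BB·CC·CC
    A ↦ CC
    B ↦ A
    C ↦ BB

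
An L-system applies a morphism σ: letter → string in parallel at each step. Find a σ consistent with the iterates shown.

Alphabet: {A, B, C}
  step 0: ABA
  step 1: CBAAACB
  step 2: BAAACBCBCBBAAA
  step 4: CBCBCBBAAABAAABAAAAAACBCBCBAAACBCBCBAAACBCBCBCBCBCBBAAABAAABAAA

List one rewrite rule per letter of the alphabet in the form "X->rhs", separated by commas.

  step 1 ⇒ step 2: CBAAACB ⇒ B·AAA·CB·CB·CB·B·AAA
    A ↦ CB
    B ↦ AAA
    C ↦ B

A->CB, B->AAA, C->B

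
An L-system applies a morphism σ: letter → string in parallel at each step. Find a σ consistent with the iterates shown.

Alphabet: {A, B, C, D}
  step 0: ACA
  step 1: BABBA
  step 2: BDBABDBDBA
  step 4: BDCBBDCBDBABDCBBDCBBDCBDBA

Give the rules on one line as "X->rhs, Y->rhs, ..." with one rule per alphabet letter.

  step 1 ⇒ step 2: BABBA ⇒ BD·BA·BD·BD·BA
    A ↦ BA
    B ↦ BD
  step 0 ⇒ step 1: ACA ⇒ BA·B·BA
    C ↦ B
    D ↦ C  (constrained at step 2)

A->BA, B->BD, C->B, D->C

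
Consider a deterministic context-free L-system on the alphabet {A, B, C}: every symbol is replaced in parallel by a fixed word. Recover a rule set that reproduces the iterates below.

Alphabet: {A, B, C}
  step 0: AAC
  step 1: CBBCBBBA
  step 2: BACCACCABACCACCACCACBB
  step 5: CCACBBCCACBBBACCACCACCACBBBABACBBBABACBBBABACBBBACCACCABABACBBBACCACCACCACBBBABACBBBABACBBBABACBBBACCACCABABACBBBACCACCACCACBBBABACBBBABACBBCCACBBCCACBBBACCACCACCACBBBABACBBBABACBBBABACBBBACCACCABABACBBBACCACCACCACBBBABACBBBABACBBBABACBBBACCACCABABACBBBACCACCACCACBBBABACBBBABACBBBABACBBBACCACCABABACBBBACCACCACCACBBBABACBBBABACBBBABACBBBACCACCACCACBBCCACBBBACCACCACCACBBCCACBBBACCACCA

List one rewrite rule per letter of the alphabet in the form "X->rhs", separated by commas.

A->CBB, B->CCA, C->BA

  step 1 ⇒ step 2: CBBCBBBA ⇒ BA·CCA·CCA·BA·CCA·CCA·CCA·CBB
    A ↦ CBB
    B ↦ CCA
    C ↦ BA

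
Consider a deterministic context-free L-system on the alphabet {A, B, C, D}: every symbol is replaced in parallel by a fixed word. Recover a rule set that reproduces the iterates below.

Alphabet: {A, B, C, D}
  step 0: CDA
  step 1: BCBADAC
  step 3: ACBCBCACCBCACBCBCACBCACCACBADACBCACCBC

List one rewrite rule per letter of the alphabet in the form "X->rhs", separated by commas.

A->AC, B->ACC, C->BC, D->BAD

  step 0 ⇒ step 1: CDA ⇒ BC·BAD·AC
    A ↦ AC
    C ↦ BC
    D ↦ BAD
    B ↦ ACC  (constrained at step 1)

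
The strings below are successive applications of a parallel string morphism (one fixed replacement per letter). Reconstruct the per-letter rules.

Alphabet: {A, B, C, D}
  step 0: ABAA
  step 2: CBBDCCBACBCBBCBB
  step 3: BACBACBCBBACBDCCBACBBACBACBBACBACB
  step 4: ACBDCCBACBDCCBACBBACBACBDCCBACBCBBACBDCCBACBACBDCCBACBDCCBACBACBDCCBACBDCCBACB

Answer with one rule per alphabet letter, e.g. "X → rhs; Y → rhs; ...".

A->DCC, B->ACB, C->B, D->C

  step 3 ⇒ step 4: BACBACBCBBACBDCCBACBBACBACBBACBACB ⇒ ACB·DCC·B·ACB·DCC·B·ACB·B·ACB·ACB·DCC·B·ACB·C·B·B·ACB·DCC·B·ACB·ACB·DCC·B·ACB·DCC·B·ACB·ACB·DCC·B·ACB·DCC·B·ACB
    A ↦ DCC
    B ↦ ACB
    C ↦ B
    D ↦ C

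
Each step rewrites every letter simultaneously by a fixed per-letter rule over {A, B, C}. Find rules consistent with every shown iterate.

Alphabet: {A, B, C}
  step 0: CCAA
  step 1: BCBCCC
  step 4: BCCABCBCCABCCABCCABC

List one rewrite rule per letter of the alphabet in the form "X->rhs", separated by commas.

  step 0 ⇒ step 1: CCAA ⇒ BC·BC·C·C
    A ↦ C
    C ↦ BC
    B ↦ A  (constrained at step 1)

A->C, B->A, C->BC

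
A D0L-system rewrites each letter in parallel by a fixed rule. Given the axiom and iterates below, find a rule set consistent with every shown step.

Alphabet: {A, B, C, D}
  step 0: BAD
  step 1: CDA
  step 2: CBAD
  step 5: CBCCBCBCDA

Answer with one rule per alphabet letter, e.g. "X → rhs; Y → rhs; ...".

  step 1 ⇒ step 2: CDA ⇒ CB·A·D
    A ↦ D
    C ↦ CB
    D ↦ A
  step 0 ⇒ step 1: BAD ⇒ C·D·A
    B ↦ C

A->D, B->C, C->CB, D->A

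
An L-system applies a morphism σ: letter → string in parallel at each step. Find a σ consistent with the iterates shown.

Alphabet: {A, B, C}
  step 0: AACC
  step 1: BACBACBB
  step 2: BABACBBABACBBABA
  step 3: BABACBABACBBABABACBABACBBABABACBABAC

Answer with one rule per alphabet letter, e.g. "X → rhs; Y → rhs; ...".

  step 2 ⇒ step 3: BABACBBABACBBABA ⇒ BA·BAC·BA·BAC·B·BA·BA·BAC·BA·BAC·B·BA·BA·BAC·BA·BAC
    A ↦ BAC
    B ↦ BA
    C ↦ B

A->BAC, B->BA, C->B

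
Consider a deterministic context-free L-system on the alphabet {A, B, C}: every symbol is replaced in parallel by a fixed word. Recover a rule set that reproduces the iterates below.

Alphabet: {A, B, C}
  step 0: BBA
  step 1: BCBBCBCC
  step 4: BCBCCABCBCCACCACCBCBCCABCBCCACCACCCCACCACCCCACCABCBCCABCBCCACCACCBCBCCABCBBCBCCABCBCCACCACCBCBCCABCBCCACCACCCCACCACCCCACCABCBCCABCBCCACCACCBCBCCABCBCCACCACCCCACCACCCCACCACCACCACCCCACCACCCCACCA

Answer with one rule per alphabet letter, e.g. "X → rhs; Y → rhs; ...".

A->CC, B->BCB, C->CCA

  step 0 ⇒ step 1: BBA ⇒ BCB·BCB·CC
    A ↦ CC
    B ↦ BCB
    C ↦ CCA  (constrained at step 1)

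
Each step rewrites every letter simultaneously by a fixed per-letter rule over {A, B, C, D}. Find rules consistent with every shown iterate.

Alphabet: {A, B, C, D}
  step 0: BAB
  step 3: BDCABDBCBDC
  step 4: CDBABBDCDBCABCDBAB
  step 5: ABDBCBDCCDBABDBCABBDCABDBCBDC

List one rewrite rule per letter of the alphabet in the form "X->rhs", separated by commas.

  step 4 ⇒ step 5: CDBABBDCDBCABCDBAB ⇒ AB·DB·C·BD·C·C·DB·AB·DB·C·AB·BD·C·AB·DB·C·BD·C
    A ↦ BD
    B ↦ C
    C ↦ AB
    D ↦ DB

A->BD, B->C, C->AB, D->DB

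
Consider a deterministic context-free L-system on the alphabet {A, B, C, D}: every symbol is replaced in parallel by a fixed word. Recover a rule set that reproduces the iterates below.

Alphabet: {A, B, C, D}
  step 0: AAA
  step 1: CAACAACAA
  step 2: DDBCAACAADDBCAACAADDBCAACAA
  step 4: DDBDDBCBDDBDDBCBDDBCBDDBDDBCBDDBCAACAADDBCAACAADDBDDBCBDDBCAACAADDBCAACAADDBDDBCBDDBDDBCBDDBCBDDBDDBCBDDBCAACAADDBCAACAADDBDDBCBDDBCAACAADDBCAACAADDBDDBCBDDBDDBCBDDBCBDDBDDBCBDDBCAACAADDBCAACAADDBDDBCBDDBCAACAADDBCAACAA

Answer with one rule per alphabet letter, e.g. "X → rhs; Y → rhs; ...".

  step 1 ⇒ step 2: CAACAACAA ⇒ DDB·CAA·CAA·DDB·CAA·CAA·DDB·CAA·CAA
    A ↦ CAA
    C ↦ DDB
    B ↦ CB  (constrained at step 2)
    D ↦ DDB  (constrained at step 2)

A->CAA, B->CB, C->DDB, D->DDB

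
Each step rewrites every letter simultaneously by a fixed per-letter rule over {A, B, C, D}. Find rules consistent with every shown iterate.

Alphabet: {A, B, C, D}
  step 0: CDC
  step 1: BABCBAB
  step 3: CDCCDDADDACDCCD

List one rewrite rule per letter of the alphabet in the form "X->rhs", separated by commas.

A->D, B->DA, C->BAB, D->C

  step 0 ⇒ step 1: CDC ⇒ BAB·C·BAB
    C ↦ BAB
    D ↦ C
    A ↦ D  (constrained at step 1)
    B ↦ DA  (constrained at step 1)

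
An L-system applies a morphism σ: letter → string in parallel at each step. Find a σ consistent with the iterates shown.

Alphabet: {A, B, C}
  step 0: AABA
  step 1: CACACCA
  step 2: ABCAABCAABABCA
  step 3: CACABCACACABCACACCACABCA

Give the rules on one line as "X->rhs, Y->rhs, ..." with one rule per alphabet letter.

A->CA, B->C, C->AB

  step 2 ⇒ step 3: ABCAABCAABABCA ⇒ CA·C·AB·CA·CA·C·AB·CA·CA·C·CA·C·AB·CA
    A ↦ CA
    B ↦ C
    C ↦ AB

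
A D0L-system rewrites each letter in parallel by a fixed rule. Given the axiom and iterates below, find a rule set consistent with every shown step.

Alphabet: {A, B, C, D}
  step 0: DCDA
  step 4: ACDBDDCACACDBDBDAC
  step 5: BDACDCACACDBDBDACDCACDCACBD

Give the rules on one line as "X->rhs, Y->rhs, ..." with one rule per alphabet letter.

  step 4 ⇒ step 5: ACDBDDCACACDBDBDAC ⇒ B·D·AC·DC·AC·AC·D·B·D·B·D·AC·DC·AC·DC·AC·B·D
    A ↦ B
    B ↦ DC
    C ↦ D
    D ↦ AC

A->B, B->DC, C->D, D->AC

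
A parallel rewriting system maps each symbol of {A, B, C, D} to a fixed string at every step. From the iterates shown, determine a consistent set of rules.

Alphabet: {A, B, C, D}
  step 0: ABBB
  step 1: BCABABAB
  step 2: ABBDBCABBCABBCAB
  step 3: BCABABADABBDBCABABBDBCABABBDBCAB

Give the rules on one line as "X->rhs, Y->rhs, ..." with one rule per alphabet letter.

  step 2 ⇒ step 3: ABBDBCABBCABBCAB ⇒ BC·AB·AB·AD·AB·BD·BC·AB·AB·BD·BC·AB·AB·BD·BC·AB
    A ↦ BC
    B ↦ AB
    C ↦ BD
    D ↦ AD

A->BC, B->AB, C->BD, D->AD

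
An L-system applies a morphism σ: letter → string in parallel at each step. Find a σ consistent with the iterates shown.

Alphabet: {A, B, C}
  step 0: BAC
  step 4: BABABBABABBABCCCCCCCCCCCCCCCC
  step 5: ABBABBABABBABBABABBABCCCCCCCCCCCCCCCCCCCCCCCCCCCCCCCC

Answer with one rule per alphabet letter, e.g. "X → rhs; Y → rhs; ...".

  step 4 ⇒ step 5: BABABBABABBABCCCCCCCCCCCCCCCC ⇒ AB·B·AB·B·AB·AB·B·AB·B·AB·AB·B·AB·CC·CC·CC·CC·CC·CC·CC·CC·CC·CC·CC·CC·CC·CC·CC·CC
    A ↦ B
    B ↦ AB
    C ↦ CC

A->B, B->AB, C->CC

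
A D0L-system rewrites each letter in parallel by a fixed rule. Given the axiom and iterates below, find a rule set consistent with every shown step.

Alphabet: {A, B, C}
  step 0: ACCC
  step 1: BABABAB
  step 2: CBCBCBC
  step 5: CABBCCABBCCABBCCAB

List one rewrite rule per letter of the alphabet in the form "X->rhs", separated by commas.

A->B, B->C, C->AB

  step 1 ⇒ step 2: BABABAB ⇒ C·B·C·B·C·B·C
    A ↦ B
    B ↦ C
  step 0 ⇒ step 1: ACCC ⇒ B·AB·AB·AB
    C ↦ AB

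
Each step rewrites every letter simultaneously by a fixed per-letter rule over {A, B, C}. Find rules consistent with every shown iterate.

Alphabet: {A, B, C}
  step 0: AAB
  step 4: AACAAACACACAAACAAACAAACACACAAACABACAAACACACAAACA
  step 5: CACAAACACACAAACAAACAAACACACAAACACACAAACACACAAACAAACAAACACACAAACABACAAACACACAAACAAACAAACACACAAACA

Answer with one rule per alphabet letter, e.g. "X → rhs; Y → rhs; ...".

A->CA, B->BA, C->AA

  step 4 ⇒ step 5: AACAAACACACAAACAAACAAACACACAAACABACAAACACACAAACA ⇒ CA·CA·AA·CA·CA·CA·AA·CA·AA·CA·AA·CA·CA·CA·AA·CA·CA·CA·AA·CA·CA·CA·AA·CA·AA·CA·AA·CA·CA·CA·AA·CA·BA·CA·AA·CA·CA·CA·AA·CA·AA·CA·AA·CA·CA·CA·AA·CA
    A ↦ CA
    B ↦ BA
    C ↦ AA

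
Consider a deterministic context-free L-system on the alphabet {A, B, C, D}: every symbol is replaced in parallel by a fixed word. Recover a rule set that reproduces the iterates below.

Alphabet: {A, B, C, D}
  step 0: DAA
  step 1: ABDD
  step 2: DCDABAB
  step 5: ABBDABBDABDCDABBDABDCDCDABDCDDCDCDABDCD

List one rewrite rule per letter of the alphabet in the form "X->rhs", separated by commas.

A->D, B->CD, C->BD, D->AB

  step 1 ⇒ step 2: ABDD ⇒ D·CD·AB·AB
    A ↦ D
    B ↦ CD
    D ↦ AB
    C ↦ BD  (constrained at step 2)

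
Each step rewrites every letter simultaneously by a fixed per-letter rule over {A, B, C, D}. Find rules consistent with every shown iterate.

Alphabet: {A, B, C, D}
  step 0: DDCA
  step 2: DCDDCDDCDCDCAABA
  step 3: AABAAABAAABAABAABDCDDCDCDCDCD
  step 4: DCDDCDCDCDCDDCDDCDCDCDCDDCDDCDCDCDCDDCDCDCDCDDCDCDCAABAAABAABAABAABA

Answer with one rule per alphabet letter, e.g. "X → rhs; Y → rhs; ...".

A->DCD, B->CDC, C->AB, D->A

  step 3 ⇒ step 4: AABAAABAAABAABAABDCDDCDCDCDCD ⇒ DCD·DCD·CDC·DCD·DCD·DCD·CDC·DCD·DCD·DCD·CDC·DCD·DCD·CDC·DCD·DCD·CDC·A·AB·A·A·AB·A·AB·A·AB·A·AB·A
    A ↦ DCD
    B ↦ CDC
    C ↦ AB
    D ↦ A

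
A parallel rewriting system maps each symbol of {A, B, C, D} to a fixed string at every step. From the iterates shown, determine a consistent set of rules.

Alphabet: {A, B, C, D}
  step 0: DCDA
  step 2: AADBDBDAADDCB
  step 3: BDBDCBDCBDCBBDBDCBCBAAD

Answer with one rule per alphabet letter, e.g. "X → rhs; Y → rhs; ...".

A->BD, B->D, C->AA, D->CB

  step 2 ⇒ step 3: AADBDBDAADDCB ⇒ BD·BD·CB·D·CB·D·CB·BD·BD·CB·CB·AA·D
    A ↦ BD
    B ↦ D
    C ↦ AA
    D ↦ CB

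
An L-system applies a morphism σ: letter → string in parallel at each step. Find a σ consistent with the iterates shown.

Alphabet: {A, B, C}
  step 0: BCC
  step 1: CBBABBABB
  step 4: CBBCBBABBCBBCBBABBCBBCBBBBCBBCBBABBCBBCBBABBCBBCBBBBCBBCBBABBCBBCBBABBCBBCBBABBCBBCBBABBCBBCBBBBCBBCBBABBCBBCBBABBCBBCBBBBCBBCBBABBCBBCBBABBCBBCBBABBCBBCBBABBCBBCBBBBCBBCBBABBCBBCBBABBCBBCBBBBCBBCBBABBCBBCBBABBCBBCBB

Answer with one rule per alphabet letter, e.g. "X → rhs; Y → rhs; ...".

  step 0 ⇒ step 1: BCC ⇒ CBB·ABB·ABB
    B ↦ CBB
    C ↦ ABB
    A ↦ BB  (constrained at step 1)

A->BB, B->CBB, C->ABB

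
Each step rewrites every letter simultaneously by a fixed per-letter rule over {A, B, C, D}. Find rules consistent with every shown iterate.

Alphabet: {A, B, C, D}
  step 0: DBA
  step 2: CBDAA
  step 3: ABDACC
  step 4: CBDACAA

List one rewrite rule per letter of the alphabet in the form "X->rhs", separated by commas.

  step 3 ⇒ step 4: ABDACC ⇒ C·BD·A·C·A·A
    A ↦ C
    B ↦ BD
    C ↦ A
    D ↦ A

A->C, B->BD, C->A, D->A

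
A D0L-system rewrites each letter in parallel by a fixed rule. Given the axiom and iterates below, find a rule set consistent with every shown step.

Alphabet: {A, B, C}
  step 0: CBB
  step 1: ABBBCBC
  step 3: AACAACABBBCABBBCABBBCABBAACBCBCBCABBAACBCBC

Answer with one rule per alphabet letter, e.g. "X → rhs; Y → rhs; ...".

A->AAC, B->BC, C->ABB

  step 0 ⇒ step 1: CBB ⇒ ABB·BC·BC
    B ↦ BC
    C ↦ ABB
    A ↦ AAC  (constrained at step 1)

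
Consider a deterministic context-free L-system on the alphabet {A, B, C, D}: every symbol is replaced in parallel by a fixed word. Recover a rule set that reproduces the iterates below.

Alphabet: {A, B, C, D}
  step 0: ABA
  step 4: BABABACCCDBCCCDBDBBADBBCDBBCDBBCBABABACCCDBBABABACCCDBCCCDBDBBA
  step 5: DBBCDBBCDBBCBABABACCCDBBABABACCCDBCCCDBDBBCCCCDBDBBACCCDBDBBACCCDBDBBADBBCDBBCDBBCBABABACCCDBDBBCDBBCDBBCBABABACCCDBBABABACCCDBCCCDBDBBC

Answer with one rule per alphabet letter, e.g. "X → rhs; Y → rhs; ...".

A->BC, B->DB, C->BA, D->CCC

  step 4 ⇒ step 5: BABABACCCDBCCCDBDBBADBBCDBBCDBBCBABABACCCDBBABABACCCDBCCCDBDBBA ⇒ DB·BC·DB·BC·DB·BC·BA·BA·BA·CCC·DB·BA·BA·BA·CCC·DB·CCC·DB·DB·BC·CCC·DB·DB·BA·CCC·DB·DB·BA·CCC·DB·DB·BA·DB·BC·DB·BC·DB·BC·BA·BA·BA·CCC·DB·DB·BC·DB·BC·DB·BC·BA·BA·BA·CCC·DB·BA·BA·BA·CCC·DB·CCC·DB·DB·BC
    A ↦ BC
    B ↦ DB
    C ↦ BA
    D ↦ CCC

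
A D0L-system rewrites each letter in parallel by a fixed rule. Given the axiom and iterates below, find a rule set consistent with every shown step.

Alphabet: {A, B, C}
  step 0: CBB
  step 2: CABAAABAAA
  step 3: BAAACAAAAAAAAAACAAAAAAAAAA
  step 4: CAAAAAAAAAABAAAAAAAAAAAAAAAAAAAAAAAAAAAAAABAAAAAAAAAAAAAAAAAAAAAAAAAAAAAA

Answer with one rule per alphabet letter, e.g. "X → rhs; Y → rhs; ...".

  step 3 ⇒ step 4: BAAACAAAAAAAAAACAAAAAAAAAA ⇒ CA·AAA·AAA·AAA·B·AAA·AAA·AAA·AAA·AAA·AAA·AAA·AAA·AAA·AAA·B·AAA·AAA·AAA·AAA·AAA·AAA·AAA·AAA·AAA·AAA
    A ↦ AAA
    B ↦ CA
    C ↦ B

A->AAA, B->CA, C->B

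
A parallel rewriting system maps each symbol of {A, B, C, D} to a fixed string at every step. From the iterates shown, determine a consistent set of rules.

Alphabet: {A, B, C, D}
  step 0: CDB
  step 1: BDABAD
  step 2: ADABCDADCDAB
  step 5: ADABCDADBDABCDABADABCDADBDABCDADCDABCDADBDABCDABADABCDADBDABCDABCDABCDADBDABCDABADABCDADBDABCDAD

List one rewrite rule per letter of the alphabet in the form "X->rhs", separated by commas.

  step 1 ⇒ step 2: BDABAD ⇒ AD·AB·CD·AD·CD·AB
    A ↦ CD
    B ↦ AD
    D ↦ AB
  step 0 ⇒ step 1: CDB ⇒ BD·AB·AD
    C ↦ BD

A->CD, B->AD, C->BD, D->AB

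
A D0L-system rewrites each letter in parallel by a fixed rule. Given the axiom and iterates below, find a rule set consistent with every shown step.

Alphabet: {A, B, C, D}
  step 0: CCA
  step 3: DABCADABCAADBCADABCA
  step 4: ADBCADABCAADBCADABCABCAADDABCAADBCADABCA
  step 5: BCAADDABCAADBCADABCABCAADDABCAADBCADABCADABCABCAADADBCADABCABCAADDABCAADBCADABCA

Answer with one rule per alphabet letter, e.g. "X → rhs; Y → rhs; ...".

A->BCA, B->D, C->A, D->AD

  step 4 ⇒ step 5: ADBCADABCAADBCADABCABCAADDABCAADBCADABCA ⇒ BCA·AD·D·A·BCA·AD·BCA·D·A·BCA·BCA·AD·D·A·BCA·AD·BCA·D·A·BCA·D·A·BCA·BCA·AD·AD·BCA·D·A·BCA·BCA·AD·D·A·BCA·AD·BCA·D·A·BCA
    A ↦ BCA
    B ↦ D
    C ↦ A
    D ↦ AD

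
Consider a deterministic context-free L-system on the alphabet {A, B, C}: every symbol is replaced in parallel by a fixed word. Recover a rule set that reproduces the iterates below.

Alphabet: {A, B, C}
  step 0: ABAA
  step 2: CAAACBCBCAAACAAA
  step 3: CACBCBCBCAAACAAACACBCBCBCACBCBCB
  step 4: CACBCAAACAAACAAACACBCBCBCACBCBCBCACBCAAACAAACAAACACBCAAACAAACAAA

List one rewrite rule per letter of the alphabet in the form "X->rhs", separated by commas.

A->CB, B->AA, C->CA

  step 3 ⇒ step 4: CACBCBCBCAAACAAACACBCBCBCACBCBCB ⇒ CA·CB·CA·AA·CA·AA·CA·AA·CA·CB·CB·CB·CA·CB·CB·CB·CA·CB·CA·AA·CA·AA·CA·AA·CA·CB·CA·AA·CA·AA·CA·AA
    A ↦ CB
    B ↦ AA
    C ↦ CA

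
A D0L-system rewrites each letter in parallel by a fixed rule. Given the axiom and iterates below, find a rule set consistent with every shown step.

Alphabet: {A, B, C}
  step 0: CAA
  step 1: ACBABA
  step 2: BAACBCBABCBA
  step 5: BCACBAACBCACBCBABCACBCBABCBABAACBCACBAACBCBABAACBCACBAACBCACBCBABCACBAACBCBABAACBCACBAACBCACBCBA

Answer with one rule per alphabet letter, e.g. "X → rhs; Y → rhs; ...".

A->BA, B->BC, C->AC

  step 1 ⇒ step 2: ACBABA ⇒ BA·AC·BC·BA·BC·BA
    A ↦ BA
    B ↦ BC
    C ↦ AC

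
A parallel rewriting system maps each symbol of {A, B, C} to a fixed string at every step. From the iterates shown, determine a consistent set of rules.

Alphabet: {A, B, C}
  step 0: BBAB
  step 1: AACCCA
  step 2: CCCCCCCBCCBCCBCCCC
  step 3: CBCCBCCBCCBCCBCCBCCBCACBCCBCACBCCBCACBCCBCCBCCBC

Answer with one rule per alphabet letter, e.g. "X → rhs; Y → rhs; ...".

A->CCC, B->A, C->CBC

  step 2 ⇒ step 3: CCCCCCCBCCBCCBCCCC ⇒ CBC·CBC·CBC·CBC·CBC·CBC·CBC·A·CBC·CBC·A·CBC·CBC·A·CBC·CBC·CBC·CBC
    B ↦ A
    C ↦ CBC
  step 0 ⇒ step 1: BBAB ⇒ A·A·CCC·A
    A ↦ CCC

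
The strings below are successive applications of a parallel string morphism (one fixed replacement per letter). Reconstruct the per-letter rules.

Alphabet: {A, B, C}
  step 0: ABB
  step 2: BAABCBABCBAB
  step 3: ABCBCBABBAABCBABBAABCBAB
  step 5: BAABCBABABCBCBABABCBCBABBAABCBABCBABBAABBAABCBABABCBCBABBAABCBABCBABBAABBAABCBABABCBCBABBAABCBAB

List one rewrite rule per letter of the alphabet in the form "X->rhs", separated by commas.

A->CB, B->AB, C->BA

  step 2 ⇒ step 3: BAABCBABCBAB ⇒ AB·CB·CB·AB·BA·AB·CB·AB·BA·AB·CB·AB
    A ↦ CB
    B ↦ AB
    C ↦ BA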